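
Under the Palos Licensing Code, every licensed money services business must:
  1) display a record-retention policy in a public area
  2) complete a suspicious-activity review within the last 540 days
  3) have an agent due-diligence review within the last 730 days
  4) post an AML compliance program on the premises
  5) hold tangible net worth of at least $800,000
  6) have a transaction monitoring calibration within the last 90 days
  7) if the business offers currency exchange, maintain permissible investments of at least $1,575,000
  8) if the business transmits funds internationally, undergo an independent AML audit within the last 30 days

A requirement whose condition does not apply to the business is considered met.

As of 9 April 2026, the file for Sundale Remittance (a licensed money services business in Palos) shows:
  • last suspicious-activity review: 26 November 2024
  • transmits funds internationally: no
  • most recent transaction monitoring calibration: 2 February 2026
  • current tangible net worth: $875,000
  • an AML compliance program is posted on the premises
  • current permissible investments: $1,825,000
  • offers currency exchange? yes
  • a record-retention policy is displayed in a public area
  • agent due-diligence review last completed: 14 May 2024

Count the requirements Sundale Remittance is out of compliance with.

0

1. record-retention policy present → met
2. suspicious-activity review 499 days ago vs limit 540 → met
3. agent due-diligence review 695 days ago vs limit 730 → met
4. AML compliance program present → met
5. tangible net worth $875,000 ≥ $800,000 → met
6. transaction monitoring calibration 66 days ago vs limit 90 → met
7. condition 'offers currency exchange' holds; permissible investments $1,825,000 ≥ $1,575,000 → met
8. condition 'transmits funds internationally' does not hold → requirement n/a → met
Not met: 0 of 8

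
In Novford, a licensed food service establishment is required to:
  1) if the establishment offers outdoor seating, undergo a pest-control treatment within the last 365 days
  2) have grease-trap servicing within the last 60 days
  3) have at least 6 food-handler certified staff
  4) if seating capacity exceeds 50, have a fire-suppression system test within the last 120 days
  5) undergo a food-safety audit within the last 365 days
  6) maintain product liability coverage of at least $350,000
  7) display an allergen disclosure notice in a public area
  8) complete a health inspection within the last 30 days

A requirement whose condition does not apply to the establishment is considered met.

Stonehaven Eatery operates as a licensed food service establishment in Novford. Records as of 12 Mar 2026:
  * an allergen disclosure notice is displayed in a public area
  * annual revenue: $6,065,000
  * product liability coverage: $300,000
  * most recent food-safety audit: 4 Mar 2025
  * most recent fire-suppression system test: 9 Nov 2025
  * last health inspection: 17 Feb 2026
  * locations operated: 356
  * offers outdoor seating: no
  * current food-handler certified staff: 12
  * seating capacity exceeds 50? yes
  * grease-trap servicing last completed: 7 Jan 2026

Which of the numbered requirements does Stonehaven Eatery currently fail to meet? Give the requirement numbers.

1. condition 'offers outdoor seating' does not hold → requirement n/a → met
2. grease-trap servicing 64 days ago vs limit 60 → not met
3. food-handler certified staff 12 ≥ 6 → met
4. condition 'seating capacity exceeds 50' holds; fire-suppression system test 123 days ago vs limit 120 → not met
5. food-safety audit 373 days ago vs limit 365 → not met
6. product liability coverage $300,000 < $350,000 → not met
7. allergen disclosure notice present → met
8. health inspection 23 days ago vs limit 30 → met
Not met: 2, 4, 5, 6

2, 4, 5, 6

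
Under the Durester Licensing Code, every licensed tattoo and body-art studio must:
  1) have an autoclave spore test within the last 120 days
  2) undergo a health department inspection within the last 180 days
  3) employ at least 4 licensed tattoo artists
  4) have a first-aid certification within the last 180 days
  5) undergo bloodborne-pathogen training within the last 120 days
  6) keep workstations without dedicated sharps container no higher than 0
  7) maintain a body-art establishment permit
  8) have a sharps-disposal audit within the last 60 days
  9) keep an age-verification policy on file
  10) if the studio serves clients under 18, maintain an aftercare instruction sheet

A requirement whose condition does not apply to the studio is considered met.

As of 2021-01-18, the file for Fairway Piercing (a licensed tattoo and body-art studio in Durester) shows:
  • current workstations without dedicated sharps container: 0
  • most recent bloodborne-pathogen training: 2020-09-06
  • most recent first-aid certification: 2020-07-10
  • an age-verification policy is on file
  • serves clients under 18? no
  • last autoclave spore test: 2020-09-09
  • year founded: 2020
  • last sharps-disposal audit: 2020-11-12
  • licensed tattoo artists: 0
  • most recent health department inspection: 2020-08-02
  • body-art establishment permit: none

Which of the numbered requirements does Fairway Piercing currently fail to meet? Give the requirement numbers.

1. autoclave spore test 131 days ago vs limit 120 → not met
2. health department inspection 169 days ago vs limit 180 → met
3. licensed tattoo artists 0 < 4 → not met
4. first-aid certification 192 days ago vs limit 180 → not met
5. bloodborne-pathogen training 134 days ago vs limit 120 → not met
6. workstations without dedicated sharps container 0 ≤ 0 → met
7. body-art establishment permit absent → not met
8. sharps-disposal audit 67 days ago vs limit 60 → not met
9. age-verification policy present → met
10. condition 'serves clients under 18' does not hold → requirement n/a → met
Not met: 1, 3, 4, 5, 7, 8

1, 3, 4, 5, 7, 8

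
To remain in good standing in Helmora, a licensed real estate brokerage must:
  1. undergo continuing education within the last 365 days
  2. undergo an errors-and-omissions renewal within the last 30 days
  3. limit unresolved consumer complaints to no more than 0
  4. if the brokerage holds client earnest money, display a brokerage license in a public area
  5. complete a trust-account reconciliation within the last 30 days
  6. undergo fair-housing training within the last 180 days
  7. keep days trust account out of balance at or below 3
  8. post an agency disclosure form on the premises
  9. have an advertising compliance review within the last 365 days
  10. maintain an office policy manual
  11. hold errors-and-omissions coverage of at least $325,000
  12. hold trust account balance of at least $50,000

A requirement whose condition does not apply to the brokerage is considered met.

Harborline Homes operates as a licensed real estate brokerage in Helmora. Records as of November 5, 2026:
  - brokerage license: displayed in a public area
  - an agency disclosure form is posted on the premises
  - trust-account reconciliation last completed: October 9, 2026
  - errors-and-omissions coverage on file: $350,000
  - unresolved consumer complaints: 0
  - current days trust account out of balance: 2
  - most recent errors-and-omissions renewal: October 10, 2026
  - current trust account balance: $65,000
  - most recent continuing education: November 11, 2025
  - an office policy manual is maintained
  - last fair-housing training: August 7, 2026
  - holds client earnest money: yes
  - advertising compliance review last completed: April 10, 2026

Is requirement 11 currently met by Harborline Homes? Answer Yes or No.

11. errors-and-omissions coverage $350,000 ≥ $325,000 → met

Yes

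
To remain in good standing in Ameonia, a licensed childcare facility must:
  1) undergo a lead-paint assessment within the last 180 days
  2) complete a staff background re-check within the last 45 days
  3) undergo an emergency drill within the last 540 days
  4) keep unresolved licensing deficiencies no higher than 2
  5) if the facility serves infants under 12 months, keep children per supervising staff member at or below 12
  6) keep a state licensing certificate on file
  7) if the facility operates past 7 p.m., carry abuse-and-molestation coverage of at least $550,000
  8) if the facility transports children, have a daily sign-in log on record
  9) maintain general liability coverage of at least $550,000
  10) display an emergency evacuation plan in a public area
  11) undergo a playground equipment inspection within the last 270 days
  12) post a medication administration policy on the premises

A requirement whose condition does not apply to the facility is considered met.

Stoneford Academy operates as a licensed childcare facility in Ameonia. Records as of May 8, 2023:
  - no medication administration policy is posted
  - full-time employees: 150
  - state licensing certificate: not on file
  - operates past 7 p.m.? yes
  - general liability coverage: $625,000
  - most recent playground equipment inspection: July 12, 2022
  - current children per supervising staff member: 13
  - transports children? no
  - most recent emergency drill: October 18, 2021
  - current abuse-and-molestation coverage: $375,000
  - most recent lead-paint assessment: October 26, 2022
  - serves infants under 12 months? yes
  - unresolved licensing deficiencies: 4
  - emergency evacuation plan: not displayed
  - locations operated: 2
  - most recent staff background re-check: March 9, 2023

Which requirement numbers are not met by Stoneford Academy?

1. lead-paint assessment 194 days ago vs limit 180 → not met
2. staff background re-check 60 days ago vs limit 45 → not met
3. emergency drill 567 days ago vs limit 540 → not met
4. unresolved licensing deficiencies 4 > 2 → not met
5. condition 'serves infants under 12 months' holds; children per supervising staff member 13 > 12 → not met
6. state licensing certificate absent → not met
7. condition 'operates past 7 p.m.' holds; abuse-and-molestation coverage $375,000 < $550,000 → not met
8. condition 'transports children' does not hold → requirement n/a → met
9. general liability coverage $625,000 ≥ $550,000 → met
10. emergency evacuation plan absent → not met
11. playground equipment inspection 300 days ago vs limit 270 → not met
12. medication administration policy absent → not met
Not met: 1, 2, 3, 4, 5, 6, 7, 10, 11, 12

1, 2, 3, 4, 5, 6, 7, 10, 11, 12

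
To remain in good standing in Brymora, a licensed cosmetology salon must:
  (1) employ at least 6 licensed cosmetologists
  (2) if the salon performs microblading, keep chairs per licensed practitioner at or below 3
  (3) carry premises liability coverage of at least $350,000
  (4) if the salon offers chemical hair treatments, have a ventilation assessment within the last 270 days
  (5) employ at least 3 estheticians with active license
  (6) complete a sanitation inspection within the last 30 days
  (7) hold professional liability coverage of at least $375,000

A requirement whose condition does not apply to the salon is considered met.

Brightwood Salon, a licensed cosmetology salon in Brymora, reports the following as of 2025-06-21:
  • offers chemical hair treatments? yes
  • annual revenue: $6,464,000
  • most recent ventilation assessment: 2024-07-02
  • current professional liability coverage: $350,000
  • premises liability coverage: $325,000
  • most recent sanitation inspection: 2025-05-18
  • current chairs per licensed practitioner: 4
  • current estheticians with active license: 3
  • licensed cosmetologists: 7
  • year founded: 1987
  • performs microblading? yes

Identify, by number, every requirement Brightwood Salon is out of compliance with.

2, 3, 4, 6, 7

1. licensed cosmetologists 7 ≥ 6 → met
2. condition 'performs microblading' holds; chairs per licensed practitioner 4 > 3 → not met
3. premises liability coverage $325,000 < $350,000 → not met
4. condition 'offers chemical hair treatments' holds; ventilation assessment 354 days ago vs limit 270 → not met
5. estheticians with active license 3 ≥ 3 → met
6. sanitation inspection 34 days ago vs limit 30 → not met
7. professional liability coverage $350,000 < $375,000 → not met
Not met: 2, 3, 4, 6, 7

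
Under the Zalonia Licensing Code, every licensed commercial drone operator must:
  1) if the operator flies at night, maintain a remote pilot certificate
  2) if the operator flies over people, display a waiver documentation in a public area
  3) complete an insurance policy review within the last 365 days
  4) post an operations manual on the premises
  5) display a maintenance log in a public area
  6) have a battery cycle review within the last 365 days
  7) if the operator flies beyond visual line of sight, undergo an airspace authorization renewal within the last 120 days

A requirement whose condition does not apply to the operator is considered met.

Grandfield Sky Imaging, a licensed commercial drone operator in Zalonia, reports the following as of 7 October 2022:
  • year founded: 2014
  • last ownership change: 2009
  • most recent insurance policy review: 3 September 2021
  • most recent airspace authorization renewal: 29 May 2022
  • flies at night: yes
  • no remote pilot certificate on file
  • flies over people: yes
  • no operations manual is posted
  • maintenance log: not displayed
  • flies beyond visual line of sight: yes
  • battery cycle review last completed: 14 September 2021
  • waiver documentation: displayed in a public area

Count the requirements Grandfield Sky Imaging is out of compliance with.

1. condition 'flies at night' holds; remote pilot certificate absent → not met
2. condition 'flies over people' holds; waiver documentation present → met
3. insurance policy review 399 days ago vs limit 365 → not met
4. operations manual absent → not met
5. maintenance log absent → not met
6. battery cycle review 388 days ago vs limit 365 → not met
7. condition 'flies beyond visual line of sight' holds; airspace authorization renewal 131 days ago vs limit 120 → not met
Not met: 6 of 7

6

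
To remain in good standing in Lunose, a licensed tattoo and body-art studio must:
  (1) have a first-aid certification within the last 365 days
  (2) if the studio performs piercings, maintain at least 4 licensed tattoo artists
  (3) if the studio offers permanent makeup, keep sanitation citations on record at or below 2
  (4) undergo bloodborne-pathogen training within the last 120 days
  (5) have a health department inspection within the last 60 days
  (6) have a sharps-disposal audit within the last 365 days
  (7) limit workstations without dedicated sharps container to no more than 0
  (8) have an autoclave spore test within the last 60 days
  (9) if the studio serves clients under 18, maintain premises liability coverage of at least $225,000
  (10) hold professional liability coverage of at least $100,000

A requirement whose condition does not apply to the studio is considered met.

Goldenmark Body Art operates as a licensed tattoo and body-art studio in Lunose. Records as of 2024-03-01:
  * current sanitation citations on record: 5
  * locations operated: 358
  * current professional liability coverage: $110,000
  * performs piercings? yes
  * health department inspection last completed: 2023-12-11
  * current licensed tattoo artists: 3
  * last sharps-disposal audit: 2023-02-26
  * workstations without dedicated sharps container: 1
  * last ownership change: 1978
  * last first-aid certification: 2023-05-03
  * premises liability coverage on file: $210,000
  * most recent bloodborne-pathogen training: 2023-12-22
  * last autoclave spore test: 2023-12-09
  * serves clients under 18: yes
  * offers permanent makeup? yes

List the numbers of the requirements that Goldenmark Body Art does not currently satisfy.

1. first-aid certification 303 days ago vs limit 365 → met
2. condition 'performs piercings' holds; licensed tattoo artists 3 < 4 → not met
3. condition 'offers permanent makeup' holds; sanitation citations on record 5 > 2 → not met
4. bloodborne-pathogen training 70 days ago vs limit 120 → met
5. health department inspection 81 days ago vs limit 60 → not met
6. sharps-disposal audit 369 days ago vs limit 365 → not met
7. workstations without dedicated sharps container 1 > 0 → not met
8. autoclave spore test 83 days ago vs limit 60 → not met
9. condition 'serves clients under 18' holds; premises liability coverage $210,000 < $225,000 → not met
10. professional liability coverage $110,000 ≥ $100,000 → met
Not met: 2, 3, 5, 6, 7, 8, 9

2, 3, 5, 6, 7, 8, 9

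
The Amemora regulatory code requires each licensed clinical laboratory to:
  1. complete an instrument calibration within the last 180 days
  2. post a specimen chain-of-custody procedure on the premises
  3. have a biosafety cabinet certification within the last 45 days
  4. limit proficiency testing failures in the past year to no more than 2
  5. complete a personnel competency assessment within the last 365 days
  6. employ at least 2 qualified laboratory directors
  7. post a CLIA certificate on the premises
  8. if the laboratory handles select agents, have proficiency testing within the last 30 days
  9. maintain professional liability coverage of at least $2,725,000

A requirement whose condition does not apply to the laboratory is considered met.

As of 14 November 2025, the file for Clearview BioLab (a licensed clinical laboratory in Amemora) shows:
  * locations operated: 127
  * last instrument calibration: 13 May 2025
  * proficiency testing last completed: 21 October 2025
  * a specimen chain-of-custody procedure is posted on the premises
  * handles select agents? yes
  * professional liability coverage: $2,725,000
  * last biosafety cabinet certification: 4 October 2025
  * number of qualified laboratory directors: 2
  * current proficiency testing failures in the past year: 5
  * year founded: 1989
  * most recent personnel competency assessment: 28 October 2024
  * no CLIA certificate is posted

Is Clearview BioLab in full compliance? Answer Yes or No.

No

1. instrument calibration 185 days ago vs limit 180 → not met
2. specimen chain-of-custody procedure present → met
3. biosafety cabinet certification 41 days ago vs limit 45 → met
4. proficiency testing failures in the past year 5 > 2 → not met
5. personnel competency assessment 382 days ago vs limit 365 → not met
6. qualified laboratory directors 2 ≥ 2 → met
7. CLIA certificate absent → not met
8. condition 'handles select agents' holds; proficiency testing 24 days ago vs limit 30 → met
9. professional liability coverage $2,725,000 ≥ $2,725,000 → met
Not met: 1, 4, 5, 7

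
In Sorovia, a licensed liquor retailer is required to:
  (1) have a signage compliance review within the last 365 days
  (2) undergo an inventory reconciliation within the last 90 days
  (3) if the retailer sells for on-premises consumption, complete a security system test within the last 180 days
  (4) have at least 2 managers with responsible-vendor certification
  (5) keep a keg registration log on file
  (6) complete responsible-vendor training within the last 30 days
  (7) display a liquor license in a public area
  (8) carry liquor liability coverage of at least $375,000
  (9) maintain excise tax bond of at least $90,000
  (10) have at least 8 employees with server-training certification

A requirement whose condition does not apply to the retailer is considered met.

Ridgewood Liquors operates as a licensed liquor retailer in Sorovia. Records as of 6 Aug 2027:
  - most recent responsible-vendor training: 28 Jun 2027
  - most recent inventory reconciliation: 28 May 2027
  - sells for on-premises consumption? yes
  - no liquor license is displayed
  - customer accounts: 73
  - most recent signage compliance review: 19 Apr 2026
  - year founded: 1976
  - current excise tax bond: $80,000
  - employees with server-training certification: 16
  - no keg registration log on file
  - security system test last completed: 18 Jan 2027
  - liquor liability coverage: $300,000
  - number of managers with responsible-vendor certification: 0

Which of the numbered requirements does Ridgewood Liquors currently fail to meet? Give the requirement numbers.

1. signage compliance review 474 days ago vs limit 365 → not met
2. inventory reconciliation 70 days ago vs limit 90 → met
3. condition 'sells for on-premises consumption' holds; security system test 200 days ago vs limit 180 → not met
4. managers with responsible-vendor certification 0 < 2 → not met
5. keg registration log absent → not met
6. responsible-vendor training 39 days ago vs limit 30 → not met
7. liquor license absent → not met
8. liquor liability coverage $300,000 < $375,000 → not met
9. excise tax bond $80,000 < $90,000 → not met
10. employees with server-training certification 16 ≥ 8 → met
Not met: 1, 3, 4, 5, 6, 7, 8, 9

1, 3, 4, 5, 6, 7, 8, 9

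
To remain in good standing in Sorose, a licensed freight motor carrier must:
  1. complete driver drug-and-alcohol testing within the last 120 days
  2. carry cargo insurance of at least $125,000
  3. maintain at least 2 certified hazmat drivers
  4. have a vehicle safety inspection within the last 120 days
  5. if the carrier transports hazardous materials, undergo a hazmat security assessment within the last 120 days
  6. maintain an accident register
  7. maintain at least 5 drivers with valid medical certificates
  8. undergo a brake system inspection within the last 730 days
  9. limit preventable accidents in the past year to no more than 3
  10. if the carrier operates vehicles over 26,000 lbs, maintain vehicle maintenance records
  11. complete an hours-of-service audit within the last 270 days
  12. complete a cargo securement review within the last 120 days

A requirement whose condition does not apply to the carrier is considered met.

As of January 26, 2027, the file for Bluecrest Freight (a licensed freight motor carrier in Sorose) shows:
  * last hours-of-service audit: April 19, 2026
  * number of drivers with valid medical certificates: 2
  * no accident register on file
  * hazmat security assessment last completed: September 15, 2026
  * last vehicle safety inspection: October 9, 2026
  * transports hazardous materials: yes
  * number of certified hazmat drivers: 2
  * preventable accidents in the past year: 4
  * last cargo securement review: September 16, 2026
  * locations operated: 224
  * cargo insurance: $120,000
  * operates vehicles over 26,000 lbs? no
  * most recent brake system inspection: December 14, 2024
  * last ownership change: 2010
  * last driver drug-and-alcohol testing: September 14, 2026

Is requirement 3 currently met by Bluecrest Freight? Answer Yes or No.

3. certified hazmat drivers 2 ≥ 2 → met

Yes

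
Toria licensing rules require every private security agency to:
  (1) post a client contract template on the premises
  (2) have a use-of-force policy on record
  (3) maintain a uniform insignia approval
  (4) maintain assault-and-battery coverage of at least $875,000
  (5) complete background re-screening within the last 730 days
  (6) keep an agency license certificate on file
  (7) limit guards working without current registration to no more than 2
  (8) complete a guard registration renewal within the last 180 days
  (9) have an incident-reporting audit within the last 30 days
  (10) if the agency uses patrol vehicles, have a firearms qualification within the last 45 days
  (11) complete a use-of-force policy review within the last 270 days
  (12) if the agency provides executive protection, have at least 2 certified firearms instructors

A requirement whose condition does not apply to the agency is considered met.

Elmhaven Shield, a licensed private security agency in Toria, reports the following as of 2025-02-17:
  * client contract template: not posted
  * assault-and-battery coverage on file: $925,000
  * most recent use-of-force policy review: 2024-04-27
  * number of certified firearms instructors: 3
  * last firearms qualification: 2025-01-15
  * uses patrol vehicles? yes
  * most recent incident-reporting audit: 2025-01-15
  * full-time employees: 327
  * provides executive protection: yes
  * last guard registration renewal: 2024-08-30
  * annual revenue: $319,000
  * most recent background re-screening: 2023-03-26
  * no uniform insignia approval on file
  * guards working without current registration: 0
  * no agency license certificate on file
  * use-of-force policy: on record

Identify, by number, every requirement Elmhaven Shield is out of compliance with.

1, 3, 6, 9, 11

1. client contract template absent → not met
2. use-of-force policy present → met
3. uniform insignia approval absent → not met
4. assault-and-battery coverage $925,000 ≥ $875,000 → met
5. background re-screening 694 days ago vs limit 730 → met
6. agency license certificate absent → not met
7. guards working without current registration 0 ≤ 2 → met
8. guard registration renewal 171 days ago vs limit 180 → met
9. incident-reporting audit 33 days ago vs limit 30 → not met
10. condition 'uses patrol vehicles' holds; firearms qualification 33 days ago vs limit 45 → met
11. use-of-force policy review 296 days ago vs limit 270 → not met
12. condition 'provides executive protection' holds; certified firearms instructors 3 ≥ 2 → met
Not met: 1, 3, 6, 9, 11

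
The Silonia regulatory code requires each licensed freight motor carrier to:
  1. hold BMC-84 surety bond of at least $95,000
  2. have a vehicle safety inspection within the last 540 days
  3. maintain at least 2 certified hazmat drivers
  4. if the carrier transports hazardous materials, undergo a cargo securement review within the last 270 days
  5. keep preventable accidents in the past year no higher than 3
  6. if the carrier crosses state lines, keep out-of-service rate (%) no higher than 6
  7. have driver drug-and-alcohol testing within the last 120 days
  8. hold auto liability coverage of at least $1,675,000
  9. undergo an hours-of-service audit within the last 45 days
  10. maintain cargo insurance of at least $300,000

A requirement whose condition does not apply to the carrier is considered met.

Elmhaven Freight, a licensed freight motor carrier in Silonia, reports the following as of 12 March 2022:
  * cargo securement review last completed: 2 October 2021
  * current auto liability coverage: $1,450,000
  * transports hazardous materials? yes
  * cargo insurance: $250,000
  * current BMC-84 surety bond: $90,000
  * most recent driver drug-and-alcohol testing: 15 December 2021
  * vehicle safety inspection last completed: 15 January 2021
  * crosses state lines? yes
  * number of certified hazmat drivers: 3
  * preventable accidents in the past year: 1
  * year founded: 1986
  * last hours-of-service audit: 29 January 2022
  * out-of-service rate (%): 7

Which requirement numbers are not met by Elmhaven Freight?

1, 6, 8, 10

1. BMC-84 surety bond $90,000 < $95,000 → not met
2. vehicle safety inspection 421 days ago vs limit 540 → met
3. certified hazmat drivers 3 ≥ 2 → met
4. condition 'transports hazardous materials' holds; cargo securement review 161 days ago vs limit 270 → met
5. preventable accidents in the past year 1 ≤ 3 → met
6. condition 'crosses state lines' holds; out-of-service rate (%) 7 > 6 → not met
7. driver drug-and-alcohol testing 87 days ago vs limit 120 → met
8. auto liability coverage $1,450,000 < $1,675,000 → not met
9. hours-of-service audit 42 days ago vs limit 45 → met
10. cargo insurance $250,000 < $300,000 → not met
Not met: 1, 6, 8, 10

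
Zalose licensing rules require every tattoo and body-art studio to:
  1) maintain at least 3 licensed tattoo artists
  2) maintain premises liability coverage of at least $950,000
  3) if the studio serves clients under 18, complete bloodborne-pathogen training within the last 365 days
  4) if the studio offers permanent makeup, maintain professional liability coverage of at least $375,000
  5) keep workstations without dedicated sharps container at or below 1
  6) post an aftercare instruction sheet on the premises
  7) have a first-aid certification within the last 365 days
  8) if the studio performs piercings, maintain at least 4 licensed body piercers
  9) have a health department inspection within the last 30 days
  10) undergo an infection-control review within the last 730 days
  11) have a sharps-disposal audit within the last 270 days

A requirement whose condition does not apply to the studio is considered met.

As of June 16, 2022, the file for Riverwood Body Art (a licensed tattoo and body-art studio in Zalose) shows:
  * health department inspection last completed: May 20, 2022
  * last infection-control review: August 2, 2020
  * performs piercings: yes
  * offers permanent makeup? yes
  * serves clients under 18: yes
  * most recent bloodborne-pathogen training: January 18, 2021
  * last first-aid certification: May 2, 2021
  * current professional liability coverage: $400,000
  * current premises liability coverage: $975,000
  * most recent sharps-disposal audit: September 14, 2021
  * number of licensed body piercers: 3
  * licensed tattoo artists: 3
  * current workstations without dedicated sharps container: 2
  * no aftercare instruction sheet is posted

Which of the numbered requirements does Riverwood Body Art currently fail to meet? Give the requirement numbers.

1. licensed tattoo artists 3 ≥ 3 → met
2. premises liability coverage $975,000 ≥ $950,000 → met
3. condition 'serves clients under 18' holds; bloodborne-pathogen training 514 days ago vs limit 365 → not met
4. condition 'offers permanent makeup' holds; professional liability coverage $400,000 ≥ $375,000 → met
5. workstations without dedicated sharps container 2 > 1 → not met
6. aftercare instruction sheet absent → not met
7. first-aid certification 410 days ago vs limit 365 → not met
8. condition 'performs piercings' holds; licensed body piercers 3 < 4 → not met
9. health department inspection 27 days ago vs limit 30 → met
10. infection-control review 683 days ago vs limit 730 → met
11. sharps-disposal audit 275 days ago vs limit 270 → not met
Not met: 3, 5, 6, 7, 8, 11

3, 5, 6, 7, 8, 11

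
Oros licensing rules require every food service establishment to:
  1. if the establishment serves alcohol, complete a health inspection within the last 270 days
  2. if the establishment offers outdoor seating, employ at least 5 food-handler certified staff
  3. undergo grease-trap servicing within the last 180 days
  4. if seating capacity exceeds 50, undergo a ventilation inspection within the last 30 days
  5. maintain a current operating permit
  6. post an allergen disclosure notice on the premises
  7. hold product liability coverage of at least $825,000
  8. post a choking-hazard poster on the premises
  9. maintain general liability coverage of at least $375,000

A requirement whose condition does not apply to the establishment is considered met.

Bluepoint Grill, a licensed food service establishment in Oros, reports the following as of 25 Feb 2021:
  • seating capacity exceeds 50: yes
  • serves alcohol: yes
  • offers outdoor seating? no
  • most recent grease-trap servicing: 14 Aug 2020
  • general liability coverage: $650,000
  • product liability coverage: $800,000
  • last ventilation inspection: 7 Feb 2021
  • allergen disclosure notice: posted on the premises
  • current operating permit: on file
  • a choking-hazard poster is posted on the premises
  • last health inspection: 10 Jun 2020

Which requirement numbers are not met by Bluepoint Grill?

1. condition 'serves alcohol' holds; health inspection 260 days ago vs limit 270 → met
2. condition 'offers outdoor seating' does not hold → requirement n/a → met
3. grease-trap servicing 195 days ago vs limit 180 → not met
4. condition 'seating capacity exceeds 50' holds; ventilation inspection 18 days ago vs limit 30 → met
5. current operating permit present → met
6. allergen disclosure notice present → met
7. product liability coverage $800,000 < $825,000 → not met
8. choking-hazard poster present → met
9. general liability coverage $650,000 ≥ $375,000 → met
Not met: 3, 7

3, 7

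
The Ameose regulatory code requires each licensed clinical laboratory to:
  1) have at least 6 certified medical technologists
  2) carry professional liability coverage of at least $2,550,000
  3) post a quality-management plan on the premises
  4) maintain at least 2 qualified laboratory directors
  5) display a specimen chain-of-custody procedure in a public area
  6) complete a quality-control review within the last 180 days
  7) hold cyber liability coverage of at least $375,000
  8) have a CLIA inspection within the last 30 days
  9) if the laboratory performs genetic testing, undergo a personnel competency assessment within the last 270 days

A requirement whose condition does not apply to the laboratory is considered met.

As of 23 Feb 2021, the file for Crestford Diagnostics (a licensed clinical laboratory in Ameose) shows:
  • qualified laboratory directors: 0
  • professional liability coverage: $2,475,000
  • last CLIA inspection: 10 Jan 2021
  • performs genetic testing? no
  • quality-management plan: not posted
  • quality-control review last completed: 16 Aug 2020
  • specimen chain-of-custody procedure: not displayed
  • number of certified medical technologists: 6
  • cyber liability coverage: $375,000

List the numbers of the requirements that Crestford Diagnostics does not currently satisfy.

1. certified medical technologists 6 ≥ 6 → met
2. professional liability coverage $2,475,000 < $2,550,000 → not met
3. quality-management plan absent → not met
4. qualified laboratory directors 0 < 2 → not met
5. specimen chain-of-custody procedure absent → not met
6. quality-control review 191 days ago vs limit 180 → not met
7. cyber liability coverage $375,000 ≥ $375,000 → met
8. CLIA inspection 44 days ago vs limit 30 → not met
9. condition 'performs genetic testing' does not hold → requirement n/a → met
Not met: 2, 3, 4, 5, 6, 8

2, 3, 4, 5, 6, 8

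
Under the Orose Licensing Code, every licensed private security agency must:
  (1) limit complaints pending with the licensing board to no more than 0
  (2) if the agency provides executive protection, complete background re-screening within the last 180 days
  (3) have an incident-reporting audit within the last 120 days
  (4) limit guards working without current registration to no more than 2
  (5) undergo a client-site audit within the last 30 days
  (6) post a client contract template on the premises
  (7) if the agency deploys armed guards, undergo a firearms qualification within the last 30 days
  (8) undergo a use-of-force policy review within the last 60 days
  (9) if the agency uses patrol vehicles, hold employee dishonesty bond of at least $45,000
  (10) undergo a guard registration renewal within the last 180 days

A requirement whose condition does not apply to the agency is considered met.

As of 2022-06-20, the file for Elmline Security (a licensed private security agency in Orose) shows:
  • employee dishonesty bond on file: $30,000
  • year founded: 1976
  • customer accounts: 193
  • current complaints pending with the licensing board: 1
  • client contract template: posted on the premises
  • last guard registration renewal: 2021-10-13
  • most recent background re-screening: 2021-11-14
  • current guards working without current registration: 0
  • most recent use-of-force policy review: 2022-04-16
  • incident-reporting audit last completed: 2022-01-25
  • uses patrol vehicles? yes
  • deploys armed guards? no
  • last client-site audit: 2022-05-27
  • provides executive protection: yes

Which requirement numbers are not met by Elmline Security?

1, 2, 3, 8, 9, 10

1. complaints pending with the licensing board 1 > 0 → not met
2. condition 'provides executive protection' holds; background re-screening 218 days ago vs limit 180 → not met
3. incident-reporting audit 146 days ago vs limit 120 → not met
4. guards working without current registration 0 ≤ 2 → met
5. client-site audit 24 days ago vs limit 30 → met
6. client contract template present → met
7. condition 'deploys armed guards' does not hold → requirement n/a → met
8. use-of-force policy review 65 days ago vs limit 60 → not met
9. condition 'uses patrol vehicles' holds; employee dishonesty bond $30,000 < $45,000 → not met
10. guard registration renewal 250 days ago vs limit 180 → not met
Not met: 1, 2, 3, 8, 9, 10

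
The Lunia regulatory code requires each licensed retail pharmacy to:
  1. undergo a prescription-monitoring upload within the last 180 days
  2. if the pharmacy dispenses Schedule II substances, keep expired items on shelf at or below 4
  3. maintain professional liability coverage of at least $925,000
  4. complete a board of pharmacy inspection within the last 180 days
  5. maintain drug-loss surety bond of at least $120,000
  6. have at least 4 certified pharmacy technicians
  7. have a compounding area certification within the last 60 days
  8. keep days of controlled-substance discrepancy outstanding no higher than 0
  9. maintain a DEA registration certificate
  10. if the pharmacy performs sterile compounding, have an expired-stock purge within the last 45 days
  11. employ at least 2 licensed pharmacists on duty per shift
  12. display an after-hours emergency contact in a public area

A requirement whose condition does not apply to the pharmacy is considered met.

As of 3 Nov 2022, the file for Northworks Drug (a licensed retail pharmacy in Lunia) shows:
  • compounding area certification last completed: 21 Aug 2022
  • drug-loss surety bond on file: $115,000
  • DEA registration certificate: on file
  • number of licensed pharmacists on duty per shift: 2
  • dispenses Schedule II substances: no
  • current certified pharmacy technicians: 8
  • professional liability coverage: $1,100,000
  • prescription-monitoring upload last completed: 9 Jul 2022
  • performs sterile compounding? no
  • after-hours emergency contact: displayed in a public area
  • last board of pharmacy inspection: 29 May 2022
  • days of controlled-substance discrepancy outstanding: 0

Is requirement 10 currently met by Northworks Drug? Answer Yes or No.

10. condition 'performs sterile compounding' does not hold → requirement n/a → met

Yes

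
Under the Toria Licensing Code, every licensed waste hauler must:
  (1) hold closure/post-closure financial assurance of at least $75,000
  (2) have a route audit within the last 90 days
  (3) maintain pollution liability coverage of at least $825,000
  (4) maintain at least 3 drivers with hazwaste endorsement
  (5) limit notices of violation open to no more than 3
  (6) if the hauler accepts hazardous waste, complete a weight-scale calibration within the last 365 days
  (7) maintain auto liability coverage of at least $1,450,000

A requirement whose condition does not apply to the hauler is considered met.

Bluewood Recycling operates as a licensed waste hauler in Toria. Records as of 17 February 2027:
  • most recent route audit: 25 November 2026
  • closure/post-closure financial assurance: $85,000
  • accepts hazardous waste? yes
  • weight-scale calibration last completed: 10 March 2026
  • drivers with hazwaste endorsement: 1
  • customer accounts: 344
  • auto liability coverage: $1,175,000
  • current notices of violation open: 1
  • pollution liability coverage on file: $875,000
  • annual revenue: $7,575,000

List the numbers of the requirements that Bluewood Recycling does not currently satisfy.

4, 7

1. closure/post-closure financial assurance $85,000 ≥ $75,000 → met
2. route audit 84 days ago vs limit 90 → met
3. pollution liability coverage $875,000 ≥ $825,000 → met
4. drivers with hazwaste endorsement 1 < 3 → not met
5. notices of violation open 1 ≤ 3 → met
6. condition 'accepts hazardous waste' holds; weight-scale calibration 344 days ago vs limit 365 → met
7. auto liability coverage $1,175,000 < $1,450,000 → not met
Not met: 4, 7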